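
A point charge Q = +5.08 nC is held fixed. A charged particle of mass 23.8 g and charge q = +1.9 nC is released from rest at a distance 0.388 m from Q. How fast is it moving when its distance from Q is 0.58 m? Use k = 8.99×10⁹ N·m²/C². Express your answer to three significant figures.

Only the electrostatic force acts, so mechanical energy is conserved: ½mv² = U₁ − U₂ = kQq(1/r₁ − 1/r₂).
U₁ − U₂ = (8.99×10⁹ N·m²/C²)(5.08×10⁻⁹ C)(1.90×10⁻⁹ C)(1/0.388 − 1/0.580) = 7.40×10⁻⁸ J.
v = √(2·7.40×10⁻⁸/0.0238) = 2.49×10⁻³ m/s.

2.49×10⁻³ m/s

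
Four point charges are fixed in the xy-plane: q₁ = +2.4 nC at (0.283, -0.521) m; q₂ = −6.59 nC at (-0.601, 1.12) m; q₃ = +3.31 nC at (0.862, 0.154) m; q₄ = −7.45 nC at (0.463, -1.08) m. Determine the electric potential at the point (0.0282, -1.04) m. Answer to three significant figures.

Electric potential is a scalar, so the contributions from each charge add algebraically: V = Σ kqᵢ/rᵢ.
Distances from the field point to each charge: r₁ = 0.578 m, r₂ = 2.25 m, r₃ = 1.46 m, r₄ = 0.437 m.
V = k[(2.40×10⁻⁹)/(0.578) + (-6.59×10⁻⁹)/(2.25) + (3.31×10⁻⁹)/(1.46) + (-7.45×10⁻⁹)/(0.437)] = -122 V.

-122 V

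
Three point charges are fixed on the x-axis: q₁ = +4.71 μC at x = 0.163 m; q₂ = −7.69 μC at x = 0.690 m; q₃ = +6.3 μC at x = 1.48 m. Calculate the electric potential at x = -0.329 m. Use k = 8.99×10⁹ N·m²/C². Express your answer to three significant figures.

4.95×10⁴ V

Electric potential is a scalar, so the contributions from each charge add algebraically: V = Σ kqᵢ/rᵢ.
Distances from the field point to each charge: r₁ = 0.492 m, r₂ = 1.02 m, r₃ = 1.81 m.
V = k[(4.71×10⁻⁶)/(0.492) + (-7.69×10⁻⁶)/(1.02) + (6.30×10⁻⁶)/(1.81)] = 4.95×10⁴ V.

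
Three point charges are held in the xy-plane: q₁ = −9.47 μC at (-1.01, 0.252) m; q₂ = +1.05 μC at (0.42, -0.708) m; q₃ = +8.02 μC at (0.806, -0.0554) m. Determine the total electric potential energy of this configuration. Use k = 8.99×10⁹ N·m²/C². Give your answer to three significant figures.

-0.323 J

The work to assemble the configuration equals its total potential energy, U = Σ kqᵢqⱼ/rᵢⱼ over all pairs.
Pair separations: r₁₂ = 1.72 m, r₁₃ = 1.84 m, r₂₃ = 0.758 m.
U = (-0.0519) + (-0.371) + (0.0998) = -0.323 J.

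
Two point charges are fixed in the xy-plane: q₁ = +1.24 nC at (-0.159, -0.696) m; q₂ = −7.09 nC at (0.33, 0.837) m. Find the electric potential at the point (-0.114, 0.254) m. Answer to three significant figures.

Electric potential is a scalar, so the contributions from each charge add algebraically: V = Σ kqᵢ/rᵢ.
Distances from the field point to each charge: r₁ = 0.951 m, r₂ = 0.733 m.
V = k[(1.24×10⁻⁹)/(0.951) + (-7.09×10⁻⁹)/(0.733)] = -75.3 V.

-75.3 V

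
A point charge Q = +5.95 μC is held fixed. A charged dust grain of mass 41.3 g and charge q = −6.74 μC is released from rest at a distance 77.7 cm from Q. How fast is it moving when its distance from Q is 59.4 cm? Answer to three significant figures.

2.63 m/s

Only the electrostatic force acts, so mechanical energy is conserved: ½mv² = U₁ − U₂ = kQq(1/r₁ − 1/r₂).
U₁ − U₂ = (8.99×10⁹ N·m²/C²)(5.95×10⁻⁶ C)(-6.74×10⁻⁶ C)(1/0.777 − 1/0.594) = 0.143 J.
v = √(2·0.143/0.0413) = 2.63 m/s.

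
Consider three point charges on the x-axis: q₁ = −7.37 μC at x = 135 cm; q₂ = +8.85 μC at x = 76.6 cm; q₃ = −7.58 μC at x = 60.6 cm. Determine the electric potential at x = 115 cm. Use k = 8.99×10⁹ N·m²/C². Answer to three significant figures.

-2.49×10⁵ V

The total potential is the scalar sum of each charge's contribution, V = Σ kqᵢ/rᵢ.
Distances from the field point to each charge: r₁ = 0.200 m, r₂ = 0.384 m, r₃ = 0.544 m.
V = k[(-7.37×10⁻⁶)/(0.200) + (8.85×10⁻⁶)/(0.384) + (-7.58×10⁻⁶)/(0.544)] = -2.49×10⁵ V.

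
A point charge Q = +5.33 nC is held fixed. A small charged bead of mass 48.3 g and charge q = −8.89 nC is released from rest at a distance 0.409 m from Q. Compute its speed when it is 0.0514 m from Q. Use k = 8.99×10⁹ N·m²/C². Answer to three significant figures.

0.0173 m/s

Only the electrostatic force acts, so mechanical energy is conserved: ½mv² = U₁ − U₂ = kQq(1/r₁ − 1/r₂).
U₁ − U₂ = (8.99×10⁹ N·m²/C²)(5.33×10⁻⁹ C)(-8.89×10⁻⁹ C)(1/0.409 − 1/0.0514) = 7.25×10⁻⁶ J.
v = √(2·7.25×10⁻⁶/0.0483) = 0.0173 m/s.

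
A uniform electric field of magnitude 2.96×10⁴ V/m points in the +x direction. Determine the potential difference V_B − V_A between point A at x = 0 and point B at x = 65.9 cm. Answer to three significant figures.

-1.95×10⁴ V

In a uniform field, potential decreases in the direction of E: V_B − V_A = −E·Δx.
V_B − V_A = −(2.96×10⁴ V/m)(0.659 m) = -1.95×10⁴ V.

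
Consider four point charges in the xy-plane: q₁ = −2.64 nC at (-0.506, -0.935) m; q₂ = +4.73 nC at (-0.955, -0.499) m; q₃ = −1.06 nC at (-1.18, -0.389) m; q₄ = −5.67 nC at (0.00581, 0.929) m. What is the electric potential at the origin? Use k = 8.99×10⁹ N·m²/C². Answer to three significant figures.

Electric potential is a scalar, so the contributions from each charge add algebraically: V = Σ kqᵢ/rᵢ.
Distances from the field point to each charge: r₁ = 1.06 m, r₂ = 1.08 m, r₃ = 1.24 m, r₄ = 0.929 m.
V = k[(-2.64×10⁻⁹)/(1.06) + (4.73×10⁻⁹)/(1.08) + (-1.06×10⁻⁹)/(1.24) + (-5.67×10⁻⁹)/(0.929)] = -45.4 V.

-45.4 V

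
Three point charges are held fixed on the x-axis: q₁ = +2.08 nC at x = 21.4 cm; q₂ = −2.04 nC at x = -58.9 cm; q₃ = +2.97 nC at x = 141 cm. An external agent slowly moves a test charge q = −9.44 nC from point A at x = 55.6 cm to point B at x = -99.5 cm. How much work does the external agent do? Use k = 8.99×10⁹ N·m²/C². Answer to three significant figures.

8.36×10⁻⁷ J

For quasistatic motion the external work equals the change in potential energy: W_ext = qΔV = q(V_B − V_A).
At A: distances to the source charges are 0.342 m, 1.15 m, 0.854 m; V_A = Σ kqᵢ/rᵢ = 69.9 V.
At B: distances to the source charges are 1.21 m, 0.406 m, 2.40 m; V_B = Σ kqᵢ/rᵢ = -18.6 V.
ΔV = V_B − V_A = -88.5 V.
W_ext = qΔV = (-9.44×10⁻⁹ C)(-88.5 V) = 8.36×10⁻⁷ J.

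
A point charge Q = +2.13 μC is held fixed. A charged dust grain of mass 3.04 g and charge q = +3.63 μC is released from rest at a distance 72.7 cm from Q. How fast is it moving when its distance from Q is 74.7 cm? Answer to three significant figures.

Only the electrostatic force acts, so mechanical energy is conserved: ½mv² = U₁ − U₂ = kQq(1/r₁ − 1/r₂).
U₁ − U₂ = (8.99×10⁹ N·m²/C²)(2.13×10⁻⁶ C)(3.63×10⁻⁶ C)(1/0.727 − 1/0.747) = 2.56×10⁻³ J.
v = √(2·2.56×10⁻³/3.04×10⁻³) = 1.30 m/s.

1.30 m/s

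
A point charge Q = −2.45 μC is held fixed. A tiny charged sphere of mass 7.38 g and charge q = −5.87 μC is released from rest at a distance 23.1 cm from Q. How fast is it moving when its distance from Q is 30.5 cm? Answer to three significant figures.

Only the electrostatic force acts, so mechanical energy is conserved: ½mv² = U₁ − U₂ = kQq(1/r₁ − 1/r₂).
U₁ − U₂ = (8.99×10⁹ N·m²/C²)(-2.45×10⁻⁶ C)(-5.87×10⁻⁶ C)(1/0.231 − 1/0.305) = 0.136 J.
v = √(2·0.136/7.38×10⁻³) = 6.07 m/s.

6.07 m/s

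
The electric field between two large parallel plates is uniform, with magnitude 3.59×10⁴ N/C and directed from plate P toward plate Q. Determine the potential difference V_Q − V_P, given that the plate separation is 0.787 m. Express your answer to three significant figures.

In a uniform field, potential decreases in the direction of E: ΔV = −E·d for a displacement d parallel to E.
Going from P to Q is a displacement of 0.787 m along the field, so V_Q − V_P = −Ed = -2.83×10⁴ V.

-2.83×10⁴ V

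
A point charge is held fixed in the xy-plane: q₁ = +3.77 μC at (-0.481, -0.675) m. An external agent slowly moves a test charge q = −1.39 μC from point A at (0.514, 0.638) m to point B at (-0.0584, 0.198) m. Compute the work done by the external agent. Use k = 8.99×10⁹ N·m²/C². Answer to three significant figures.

-0.0200 J

For quasistatic motion the external work equals the change in potential energy: W_ext = qΔV = q(V_B − V_A).
At A: distance to the source charge is 1.65 m; V_A = kq₁/r = 2.06×10⁴ V.
At B: distance to the source charge is 0.970 m; V_B = kq₁/r = 3.49×10⁴ V.
ΔV = V_B − V_A = 1.44×10⁴ V.
W_ext = qΔV = (-1.39×10⁻⁶ C)(1.44×10⁴ V) = -0.0200 J.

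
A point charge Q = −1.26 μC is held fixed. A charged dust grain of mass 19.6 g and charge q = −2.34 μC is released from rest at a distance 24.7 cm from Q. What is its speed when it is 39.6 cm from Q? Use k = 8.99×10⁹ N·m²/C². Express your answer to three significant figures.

2.03 m/s

Only the electrostatic force acts, so mechanical energy is conserved: ½mv² = U₁ − U₂ = kQq(1/r₁ − 1/r₂).
U₁ − U₂ = (8.99×10⁹ N·m²/C²)(-1.26×10⁻⁶ C)(-2.34×10⁻⁶ C)(1/0.247 − 1/0.396) = 0.0404 J.
v = √(2·0.0404/0.0196) = 2.03 m/s.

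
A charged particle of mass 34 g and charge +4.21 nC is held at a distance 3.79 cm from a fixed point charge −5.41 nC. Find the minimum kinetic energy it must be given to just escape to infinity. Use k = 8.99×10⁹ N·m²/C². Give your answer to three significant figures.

To just escape, total mechanical energy must reach zero at infinity: ½mv²_min + U = 0, so ½mv²_min = −U = |kQq|/r.
|U| = |kQq|/r = (8.99×10⁹ N·m²/C²)(5.41×10⁻⁹)(4.21×10⁻⁹)/(0.0379) = 5.40×10⁻⁶ J.

5.40×10⁻⁶ J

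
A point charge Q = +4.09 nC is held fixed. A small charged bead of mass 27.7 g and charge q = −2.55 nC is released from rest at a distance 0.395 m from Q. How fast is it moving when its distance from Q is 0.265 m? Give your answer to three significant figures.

Only the electrostatic force acts, so mechanical energy is conserved: ½mv² = U₁ − U₂ = kQq(1/r₁ − 1/r₂).
U₁ − U₂ = (8.99×10⁹ N·m²/C²)(4.09×10⁻⁹ C)(-2.55×10⁻⁹ C)(1/0.395 − 1/0.265) = 1.16×10⁻⁷ J.
v = √(2·1.16×10⁻⁷/0.0277) = 2.90×10⁻³ m/s.

2.90×10⁻³ m/s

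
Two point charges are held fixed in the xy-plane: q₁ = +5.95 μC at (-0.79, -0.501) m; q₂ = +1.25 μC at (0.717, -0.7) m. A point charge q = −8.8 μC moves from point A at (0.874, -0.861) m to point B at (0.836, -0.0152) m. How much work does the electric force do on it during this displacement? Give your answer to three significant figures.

The work done by the electric force is W_field = −ΔU = −q(V_B − V_A) = q(V_A − V_B).
At A: distances to the source charges are 1.70 m, 0.225 m; V_A = Σ kqᵢ/rᵢ = 8.14×10⁴ V.
At B: distances to the source charges are 1.70 m, 0.695 m; V_B = Σ kqᵢ/rᵢ = 4.77×10⁴ V.
ΔV = V_B − V_A = -3.37×10⁴ V.
W_field = −qΔV = −(-8.80×10⁻⁶ C)(-3.37×10⁴ V) = -0.297 J.

-0.297 J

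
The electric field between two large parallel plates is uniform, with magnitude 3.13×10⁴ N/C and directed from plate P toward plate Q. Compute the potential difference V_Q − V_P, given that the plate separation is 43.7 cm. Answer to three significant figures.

-1.37×10⁴ V

In a uniform field, potential decreases in the direction of E: ΔV = −E·d for a displacement d parallel to E.
Going from P to Q is a displacement of 43.7 cm along the field, so V_Q − V_P = −Ed = -1.37×10⁴ V.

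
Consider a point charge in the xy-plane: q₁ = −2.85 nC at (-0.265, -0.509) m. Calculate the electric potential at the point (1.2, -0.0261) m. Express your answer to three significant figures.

-16.6 V

Electric potential is a scalar, so the contributions from each charge add algebraically: V = Σ kqᵢ/rᵢ.
Distances from the field point to each charge: r₁ = 1.54 m.
V = k[(-2.85×10⁻⁹)/(1.54)] = -16.6 V.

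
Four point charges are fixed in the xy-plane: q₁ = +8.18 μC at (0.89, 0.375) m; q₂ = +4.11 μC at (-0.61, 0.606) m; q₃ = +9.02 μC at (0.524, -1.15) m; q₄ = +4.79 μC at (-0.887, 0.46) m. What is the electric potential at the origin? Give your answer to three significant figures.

2.26×10⁵ V

The total potential is the scalar sum of each charge's contribution, V = Σ kqᵢ/rᵢ.
Distances from the field point to each charge: r₁ = 0.966 m, r₂ = 0.860 m, r₃ = 1.26 m, r₄ = 0.999 m.
V = k[(8.18×10⁻⁶)/(0.966) + (4.11×10⁻⁶)/(0.860) + (9.02×10⁻⁶)/(1.26) + (4.79×10⁻⁶)/(0.999)] = 2.26×10⁵ V.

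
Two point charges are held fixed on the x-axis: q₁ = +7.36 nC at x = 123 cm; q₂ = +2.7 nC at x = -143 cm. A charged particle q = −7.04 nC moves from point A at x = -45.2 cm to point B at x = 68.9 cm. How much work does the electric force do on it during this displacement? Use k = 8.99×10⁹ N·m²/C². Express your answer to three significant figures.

4.90×10⁻⁷ J

The work done by the electric force is W_field = −ΔU = −q(V_B − V_A) = q(V_A − V_B).
At A: distances to the source charges are 1.68 m, 0.978 m; V_A = Σ kqᵢ/rᵢ = 64.2 V.
At B: distances to the source charges are 0.541 m, 2.12 m; V_B = Σ kqᵢ/rᵢ = 134 V.
ΔV = V_B − V_A = 69.6 V.
W_field = −qΔV = −(-7.04×10⁻⁹ C)(69.6 V) = 4.90×10⁻⁷ J.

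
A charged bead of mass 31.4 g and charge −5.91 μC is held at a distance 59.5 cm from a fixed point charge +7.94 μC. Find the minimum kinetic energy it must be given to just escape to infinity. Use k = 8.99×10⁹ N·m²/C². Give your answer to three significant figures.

To just escape, total mechanical energy must reach zero at infinity: ½mv²_min + U = 0, so ½mv²_min = −U = |kQq|/r.
|U| = |kQq|/r = (8.99×10⁹ N·m²/C²)(7.94×10⁻⁶)(5.91×10⁻⁶)/(0.595) = 0.709 J.

0.709 J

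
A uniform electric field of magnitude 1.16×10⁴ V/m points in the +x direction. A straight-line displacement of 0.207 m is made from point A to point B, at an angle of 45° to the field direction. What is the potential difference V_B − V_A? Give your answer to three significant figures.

Only the component of displacement along E changes the potential: ΔV = −E·d·cosθ.
ΔV = −(1.16×10⁴ V/m)(0.207 m)cos45° = -1700 V.

-1700 V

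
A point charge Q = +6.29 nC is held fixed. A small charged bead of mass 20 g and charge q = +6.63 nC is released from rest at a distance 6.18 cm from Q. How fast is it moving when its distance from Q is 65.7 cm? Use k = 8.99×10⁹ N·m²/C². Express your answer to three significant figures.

Only the electrostatic force acts, so mechanical energy is conserved: ½mv² = U₁ − U₂ = kQq(1/r₁ − 1/r₂).
U₁ − U₂ = (8.99×10⁹ N·m²/C²)(6.29×10⁻⁹ C)(6.63×10⁻⁹ C)(1/0.0618 − 1/0.657) = 5.50×10⁻⁶ J.
v = √(2·5.50×10⁻⁶/0.0200) = 0.0234 m/s.

0.0234 m/s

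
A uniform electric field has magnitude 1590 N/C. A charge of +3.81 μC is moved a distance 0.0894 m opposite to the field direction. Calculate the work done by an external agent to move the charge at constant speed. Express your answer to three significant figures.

The potential change for a displacement 0.0894 m opposite to the field direction is ΔV = +Ed = 142 V.
W_ext = qΔV = 5.42×10⁻⁴ J.

5.42×10⁻⁴ J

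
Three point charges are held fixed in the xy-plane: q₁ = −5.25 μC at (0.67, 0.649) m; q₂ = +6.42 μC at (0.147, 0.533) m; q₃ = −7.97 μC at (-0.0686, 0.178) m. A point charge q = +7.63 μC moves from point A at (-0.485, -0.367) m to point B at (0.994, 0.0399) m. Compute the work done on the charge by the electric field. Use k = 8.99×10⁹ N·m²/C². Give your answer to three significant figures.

-0.0479 J

The work done by the electric force is W_field = −ΔU = −q(V_B − V_A) = q(V_A − V_B).
At A: distances to the source charges are 1.54 m, 1.10 m, 0.686 m; V_A = Σ kqᵢ/rᵢ = -8.27×10⁴ V.
At B: distances to the source charges are 0.690 m, 0.980 m, 1.07 m; V_B = Σ kqᵢ/rᵢ = -7.64×10⁴ V.
ΔV = V_B − V_A = 6280 V.
W_field = −qΔV = −(7.63×10⁻⁶ C)(6280 V) = -0.0479 J.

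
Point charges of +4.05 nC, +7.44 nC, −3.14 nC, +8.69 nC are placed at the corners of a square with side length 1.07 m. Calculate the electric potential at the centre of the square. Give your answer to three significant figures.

Electric potential is a scalar, so the contributions from each charge add algebraically: V = Σ kqᵢ/rᵢ.
The distance from each corner to the centre is a√2/2 = 0.757 m.
V = k[(4.05×10⁻⁹)/(0.757) + (7.44×10⁻⁹)/(0.757) + (-3.14×10⁻⁹)/(0.757) + (8.69×10⁻⁹)/(0.757)] = 202 V.

202 V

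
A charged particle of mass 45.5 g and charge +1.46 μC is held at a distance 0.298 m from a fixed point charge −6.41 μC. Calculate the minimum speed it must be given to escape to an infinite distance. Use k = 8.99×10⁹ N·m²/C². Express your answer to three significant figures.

To just escape, total mechanical energy must reach zero at infinity: ½mv²_min + U = 0, so ½mv²_min = −U = |kQq|/r.
|U| = |kQq|/r = (8.99×10⁹ N·m²/C²)(6.41×10⁻⁶)(1.46×10⁻⁶)/(0.298) = 0.282 J.
v_min = √(2|U|/m) = √(2·0.282/0.0455) = 3.52 m/s.

3.52 m/s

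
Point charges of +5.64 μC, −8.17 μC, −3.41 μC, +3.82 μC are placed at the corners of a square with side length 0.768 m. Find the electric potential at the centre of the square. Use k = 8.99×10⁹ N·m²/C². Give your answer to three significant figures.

-3.51×10⁴ V

The total potential is the scalar sum of each charge's contribution, V = Σ kqᵢ/rᵢ.
The distance from each corner to the centre is a√2/2 = 0.543 m.
V = k[(5.64×10⁻⁶)/(0.543) + (-8.17×10⁻⁶)/(0.543) + (-3.41×10⁻⁶)/(0.543) + (3.82×10⁻⁶)/(0.543)] = -3.51×10⁴ V.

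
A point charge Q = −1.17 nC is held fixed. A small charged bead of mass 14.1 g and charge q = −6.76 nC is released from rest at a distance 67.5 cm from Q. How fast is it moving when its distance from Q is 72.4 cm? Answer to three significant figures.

Only the electrostatic force acts, so mechanical energy is conserved: ½mv² = U₁ − U₂ = kQq(1/r₁ − 1/r₂).
U₁ − U₂ = (8.99×10⁹ N·m²/C²)(-1.17×10⁻⁹ C)(-6.76×10⁻⁹ C)(1/0.675 − 1/0.724) = 7.13×10⁻⁹ J.
v = √(2·7.13×10⁻⁹/0.0141) = 1.01×10⁻³ m/s.

1.01×10⁻³ m/s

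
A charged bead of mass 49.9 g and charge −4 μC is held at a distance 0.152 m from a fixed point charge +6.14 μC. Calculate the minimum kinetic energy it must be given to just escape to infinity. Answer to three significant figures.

1.45 J

To just escape, total mechanical energy must reach zero at infinity: ½mv²_min + U = 0, so ½mv²_min = −U = |kQq|/r.
|U| = |kQq|/r = (8.99×10⁹ N·m²/C²)(6.14×10⁻⁶)(4.00×10⁻⁶)/(0.152) = 1.45 J.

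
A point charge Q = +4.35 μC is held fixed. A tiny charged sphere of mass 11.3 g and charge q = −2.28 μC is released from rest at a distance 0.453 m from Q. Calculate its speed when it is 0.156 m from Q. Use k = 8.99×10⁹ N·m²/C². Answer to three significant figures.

8.14 m/s

Only the electrostatic force acts, so mechanical energy is conserved: ½mv² = U₁ − U₂ = kQq(1/r₁ − 1/r₂).
U₁ − U₂ = (8.99×10⁹ N·m²/C²)(4.35×10⁻⁶ C)(-2.28×10⁻⁶ C)(1/0.453 − 1/0.156) = 0.375 J.
v = √(2·0.375/0.0113) = 8.14 m/s.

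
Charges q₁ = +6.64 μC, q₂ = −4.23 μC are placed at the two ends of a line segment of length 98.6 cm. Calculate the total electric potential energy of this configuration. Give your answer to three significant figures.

The work to assemble the configuration equals its total potential energy, U = Σ kqᵢqⱼ/rᵢⱼ over all pairs.
The separation is r = 0.986 m.
U = (-0.256) = -0.256 J.

-0.256 J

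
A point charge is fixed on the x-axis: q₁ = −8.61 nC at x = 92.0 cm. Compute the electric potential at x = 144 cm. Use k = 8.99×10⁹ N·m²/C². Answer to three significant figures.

The total potential is the scalar sum of each charge's contribution, V = Σ kqᵢ/rᵢ.
V = k[(-8.61×10⁻⁹)/(0.520)] = -149 V.

-149 V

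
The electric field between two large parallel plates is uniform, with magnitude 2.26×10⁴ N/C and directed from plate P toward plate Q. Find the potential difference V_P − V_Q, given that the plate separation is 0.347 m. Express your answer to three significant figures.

7840 V

In a uniform field, potential decreases in the direction of E: ΔV = −E·d for a displacement d parallel to E.
Going from Q to P is a displacement of 0.347 m opposite to the field, so V_P − V_Q = +Ed = 7840 V.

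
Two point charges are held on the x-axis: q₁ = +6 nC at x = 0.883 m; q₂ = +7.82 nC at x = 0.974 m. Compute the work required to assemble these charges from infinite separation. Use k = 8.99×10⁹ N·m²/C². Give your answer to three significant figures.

4.64×10⁻⁶ J

The work to assemble the configuration equals its total potential energy, U = Σ kqᵢqⱼ/rᵢⱼ over all pairs.
Pair separations: r₁₂ = 0.0910 m.
U = (4.64×10⁻⁶) = 4.64×10⁻⁶ J.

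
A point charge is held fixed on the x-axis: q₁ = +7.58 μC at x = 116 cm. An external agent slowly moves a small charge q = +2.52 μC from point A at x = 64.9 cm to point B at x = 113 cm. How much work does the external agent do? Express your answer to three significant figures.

5.39 J

For quasistatic motion the external work equals the change in potential energy: W_ext = qΔV = q(V_B − V_A).
At A: distance to the source charge is 0.511 m; V_A = kq₁/r = 1.33×10⁵ V.
At B: distance to the source charge is 0.0300 m; V_B = kq₁/r = 2.27×10⁶ V.
ΔV = V_B − V_A = 2.14×10⁶ V.
W_ext = qΔV = (2.52×10⁻⁶ C)(2.14×10⁶ V) = 5.39 J.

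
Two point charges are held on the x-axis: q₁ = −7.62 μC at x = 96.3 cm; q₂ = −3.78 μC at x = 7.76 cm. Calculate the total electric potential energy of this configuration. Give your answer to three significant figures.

The assembly work is the sum of pairwise potential energies, U = Σ_{i<j} kqᵢqⱼ/rᵢⱼ.
Pair separations: r₁₂ = 0.885 m.
U = (0.292) = 0.292 J.

0.292 J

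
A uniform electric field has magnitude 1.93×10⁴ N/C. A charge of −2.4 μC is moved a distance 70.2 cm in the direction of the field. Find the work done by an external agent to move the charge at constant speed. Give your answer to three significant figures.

The potential change for a displacement 70.2 cm in the direction of the field is ΔV = −Ed = -1.35×10⁴ V.
W_ext = qΔV = 0.0325 J.

0.0325 J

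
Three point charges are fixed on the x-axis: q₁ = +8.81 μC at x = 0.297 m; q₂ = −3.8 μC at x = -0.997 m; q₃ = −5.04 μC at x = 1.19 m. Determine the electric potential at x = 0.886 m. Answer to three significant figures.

-3.27×10⁴ V

Electric potential is a scalar, so the contributions from each charge add algebraically: V = Σ kqᵢ/rᵢ.
Distances from the field point to each charge: r₁ = 0.589 m, r₂ = 1.88 m, r₃ = 0.304 m.
V = k[(8.81×10⁻⁶)/(0.589) + (-3.80×10⁻⁶)/(1.88) + (-5.04×10⁻⁶)/(0.304)] = -3.27×10⁴ V.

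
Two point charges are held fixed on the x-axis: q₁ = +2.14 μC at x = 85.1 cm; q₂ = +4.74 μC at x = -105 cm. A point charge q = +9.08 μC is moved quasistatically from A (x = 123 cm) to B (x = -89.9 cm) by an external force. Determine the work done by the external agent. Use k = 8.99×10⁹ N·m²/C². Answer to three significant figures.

2.03 J

For quasistatic motion the external work equals the change in potential energy: W_ext = qΔV = q(V_B − V_A).
At A: distances to the source charges are 0.379 m, 2.28 m; V_A = Σ kqᵢ/rᵢ = 6.95×10⁴ V.
At B: distances to the source charges are 1.75 m, 0.151 m; V_B = Σ kqᵢ/rᵢ = 2.93×10⁵ V.
ΔV = V_B − V_A = 2.24×10⁵ V.
W_ext = qΔV = (9.08×10⁻⁶ C)(2.24×10⁵ V) = 2.03 J.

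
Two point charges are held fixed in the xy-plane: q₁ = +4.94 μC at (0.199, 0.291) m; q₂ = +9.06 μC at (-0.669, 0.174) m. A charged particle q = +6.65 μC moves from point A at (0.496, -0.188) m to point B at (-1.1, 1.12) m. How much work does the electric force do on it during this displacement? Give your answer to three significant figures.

The work done by the electric force is W_field = −ΔU = −q(V_B − V_A) = q(V_A − V_B).
At A: distances to the source charges are 0.564 m, 1.22 m; V_A = Σ kqᵢ/rᵢ = 1.46×10⁵ V.
At B: distances to the source charges are 1.54 m, 1.04 m; V_B = Σ kqᵢ/rᵢ = 1.07×10⁵ V.
ΔV = V_B − V_A = -3.84×10⁴ V.
W_field = −qΔV = −(6.65×10⁻⁶ C)(-3.84×10⁴ V) = 0.255 J.

0.255 J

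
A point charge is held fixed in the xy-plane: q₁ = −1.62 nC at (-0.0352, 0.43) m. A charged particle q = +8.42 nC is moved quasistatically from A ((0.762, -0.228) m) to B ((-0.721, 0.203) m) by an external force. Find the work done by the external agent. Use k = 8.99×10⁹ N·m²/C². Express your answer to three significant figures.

-5.11×10⁻⁸ J

For quasistatic motion the external work equals the change in potential energy: W_ext = qΔV = q(V_B − V_A).
At A: distance to the source charge is 1.03 m; V_A = kq₁/r = -14.1 V.
At B: distance to the source charge is 0.722 m; V_B = kq₁/r = -20.2 V.
ΔV = V_B − V_A = -6.07 V.
W_ext = qΔV = (8.42×10⁻⁹ C)(-6.07 V) = -5.11×10⁻⁸ J.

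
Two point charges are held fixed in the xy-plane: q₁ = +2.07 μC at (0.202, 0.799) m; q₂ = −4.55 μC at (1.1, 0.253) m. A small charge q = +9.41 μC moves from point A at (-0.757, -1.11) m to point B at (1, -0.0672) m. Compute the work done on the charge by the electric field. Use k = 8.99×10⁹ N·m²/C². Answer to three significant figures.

0.914 J

The work done by the electric force is W_field = −ΔU = −q(V_B − V_A) = q(V_A − V_B).
At A: distances to the source charges are 2.14 m, 2.30 m; V_A = Σ kqᵢ/rᵢ = -9050 V.
At B: distances to the source charges are 1.18 m, 0.335 m; V_B = Σ kqᵢ/rᵢ = -1.06×10⁵ V.
ΔV = V_B − V_A = -9.71×10⁴ V.
W_field = −qΔV = −(9.41×10⁻⁶ C)(-9.71×10⁴ V) = 0.914 J.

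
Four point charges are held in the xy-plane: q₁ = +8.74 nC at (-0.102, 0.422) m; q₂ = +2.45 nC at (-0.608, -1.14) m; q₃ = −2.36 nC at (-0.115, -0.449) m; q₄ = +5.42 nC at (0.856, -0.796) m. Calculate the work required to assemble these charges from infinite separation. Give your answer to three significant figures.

The work to assemble the configuration equals its total potential energy, U = Σ kqᵢqⱼ/rᵢⱼ over all pairs.
Pair separations: r₁₂ = 1.64 m, r₁₃ = 0.871 m, r₁₄ = 1.55 m, r₂₃ = 0.849 m, r₂₄ = 1.50 m, r₃₄ = 1.03 m.
Summing all 6 pair terms gives U = 8.58×10⁻⁸ J.

8.58×10⁻⁸ J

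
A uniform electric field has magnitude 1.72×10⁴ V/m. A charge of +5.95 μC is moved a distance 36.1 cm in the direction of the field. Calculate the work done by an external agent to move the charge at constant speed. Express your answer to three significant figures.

The potential change for a displacement 36.1 cm in the direction of the field is ΔV = −Ed = -6210 V.
W_ext = qΔV = -0.0369 J.

-0.0369 J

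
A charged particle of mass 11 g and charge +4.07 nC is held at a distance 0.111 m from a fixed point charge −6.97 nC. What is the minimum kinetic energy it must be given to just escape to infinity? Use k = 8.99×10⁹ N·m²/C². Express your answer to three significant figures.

To just escape, total mechanical energy must reach zero at infinity: ½mv²_min + U = 0, so ½mv²_min = −U = |kQq|/r.
|U| = |kQq|/r = (8.99×10⁹ N·m²/C²)(6.97×10⁻⁹)(4.07×10⁻⁹)/(0.111) = 2.30×10⁻⁶ J.

2.30×10⁻⁶ J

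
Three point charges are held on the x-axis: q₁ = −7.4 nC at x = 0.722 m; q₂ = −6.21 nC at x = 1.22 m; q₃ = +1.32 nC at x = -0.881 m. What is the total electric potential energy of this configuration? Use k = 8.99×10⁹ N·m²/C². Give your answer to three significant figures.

7.40×10⁻⁷ J

The work to assemble the configuration equals its total potential energy, U = Σ kqᵢqⱼ/rᵢⱼ over all pairs.
Pair separations: r₁₂ = 0.498 m, r₁₃ = 1.60 m, r₂₃ = 2.10 m.
U = (8.30×10⁻⁷) + (-5.48×10⁻⁸) + (-3.51×10⁻⁸) = 7.40×10⁻⁷ J.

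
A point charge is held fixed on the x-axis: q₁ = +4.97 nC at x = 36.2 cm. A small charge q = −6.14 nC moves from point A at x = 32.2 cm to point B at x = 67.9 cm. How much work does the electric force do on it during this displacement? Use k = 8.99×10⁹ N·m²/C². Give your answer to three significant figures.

The work done by the electric force is W_field = −ΔU = −q(V_B − V_A) = q(V_A − V_B).
At A: distance to the source charge is 0.0400 m; V_A = kq₁/r = 1120 V.
At B: distance to the source charge is 0.317 m; V_B = kq₁/r = 141 V.
ΔV = V_B − V_A = -976 V.
W_field = −qΔV = −(-6.14×10⁻⁹ C)(-976 V) = -5.99×10⁻⁶ J.

-5.99×10⁻⁶ J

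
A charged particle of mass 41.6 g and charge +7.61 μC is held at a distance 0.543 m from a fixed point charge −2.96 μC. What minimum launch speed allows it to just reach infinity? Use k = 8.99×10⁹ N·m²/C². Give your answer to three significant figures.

To just escape, total mechanical energy must reach zero at infinity: ½mv²_min + U = 0, so ½mv²_min = −U = |kQq|/r.
|U| = |kQq|/r = (8.99×10⁹ N·m²/C²)(2.96×10⁻⁶)(7.61×10⁻⁶)/(0.543) = 0.373 J.
v_min = √(2|U|/m) = √(2·0.373/0.0416) = 4.23 m/s.

4.23 m/s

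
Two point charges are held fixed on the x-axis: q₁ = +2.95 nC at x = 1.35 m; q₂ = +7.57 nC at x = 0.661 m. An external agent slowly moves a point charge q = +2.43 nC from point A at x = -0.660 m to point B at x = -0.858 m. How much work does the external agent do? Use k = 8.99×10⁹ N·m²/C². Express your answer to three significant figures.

-1.92×10⁻⁸ J

For quasistatic motion the external work equals the change in potential energy: W_ext = qΔV = q(V_B − V_A).
At A: distances to the source charges are 2.01 m, 1.32 m; V_A = Σ kqᵢ/rᵢ = 64.7 V.
At B: distances to the source charges are 2.21 m, 1.52 m; V_B = Σ kqᵢ/rᵢ = 56.8 V.
ΔV = V_B − V_A = -7.90 V.
W_ext = qΔV = (2.43×10⁻⁹ C)(-7.90 V) = -1.92×10⁻⁸ J.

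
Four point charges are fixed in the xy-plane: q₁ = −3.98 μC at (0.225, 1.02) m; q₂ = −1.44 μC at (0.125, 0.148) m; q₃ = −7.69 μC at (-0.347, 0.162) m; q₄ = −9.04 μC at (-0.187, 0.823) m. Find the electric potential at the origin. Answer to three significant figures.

Electric potential is a scalar, so the contributions from each charge add algebraically: V = Σ kqᵢ/rᵢ.
Distances from the field point to each charge: r₁ = 1.04 m, r₂ = 0.194 m, r₃ = 0.383 m, r₄ = 0.844 m.
V = k[(-3.98×10⁻⁶)/(1.04) + (-1.44×10⁻⁶)/(0.194) + (-7.69×10⁻⁶)/(0.383) + (-9.04×10⁻⁶)/(0.844)] = -3.78×10⁵ V.

-3.78×10⁵ V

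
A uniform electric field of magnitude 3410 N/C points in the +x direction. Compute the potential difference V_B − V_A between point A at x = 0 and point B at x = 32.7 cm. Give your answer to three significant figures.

-1120 V

In a uniform field, potential decreases in the direction of E: V_B − V_A = −E·Δx.
V_B − V_A = −(3410 V/m)(0.327 m) = -1120 V.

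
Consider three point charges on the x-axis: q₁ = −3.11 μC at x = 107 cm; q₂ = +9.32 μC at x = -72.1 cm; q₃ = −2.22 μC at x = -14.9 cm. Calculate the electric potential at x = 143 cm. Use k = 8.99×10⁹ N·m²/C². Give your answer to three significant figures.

-5.14×10⁴ V

Electric potential is a scalar, so the contributions from each charge add algebraically: V = Σ kqᵢ/rᵢ.
Distances from the field point to each charge: r₁ = 0.360 m, r₂ = 2.15 m, r₃ = 1.58 m.
V = k[(-3.11×10⁻⁶)/(0.360) + (9.32×10⁻⁶)/(2.15) + (-2.22×10⁻⁶)/(1.58)] = -5.14×10⁴ V.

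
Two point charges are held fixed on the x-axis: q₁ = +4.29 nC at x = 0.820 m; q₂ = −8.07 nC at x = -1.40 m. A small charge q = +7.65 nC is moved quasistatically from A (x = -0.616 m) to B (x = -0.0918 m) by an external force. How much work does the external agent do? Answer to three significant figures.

4.02×10⁻⁷ J

For quasistatic motion the external work equals the change in potential energy: W_ext = qΔV = q(V_B − V_A).
At A: distances to the source charges are 1.44 m, 0.784 m; V_A = Σ kqᵢ/rᵢ = -65.7 V.
At B: distances to the source charges are 0.912 m, 1.31 m; V_B = Σ kqᵢ/rᵢ = -13.2 V.
ΔV = V_B − V_A = 52.5 V.
W_ext = qΔV = (7.65×10⁻⁹ C)(52.5 V) = 4.02×10⁻⁷ J.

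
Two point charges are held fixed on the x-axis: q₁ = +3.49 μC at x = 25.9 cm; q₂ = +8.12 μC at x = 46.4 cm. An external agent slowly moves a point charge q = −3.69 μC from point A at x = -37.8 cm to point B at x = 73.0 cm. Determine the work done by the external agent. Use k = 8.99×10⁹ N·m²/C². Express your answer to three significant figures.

For quasistatic motion the external work equals the change in potential energy: W_ext = qΔV = q(V_B − V_A).
At A: distances to the source charges are 0.637 m, 0.842 m; V_A = Σ kqᵢ/rᵢ = 1.36×10⁵ V.
At B: distances to the source charges are 0.471 m, 0.266 m; V_B = Σ kqᵢ/rᵢ = 3.41×10⁵ V.
ΔV = V_B − V_A = 2.05×10⁵ V.
W_ext = qΔV = (-3.69×10⁻⁶ C)(2.05×10⁵ V) = -0.757 J.

-0.757 J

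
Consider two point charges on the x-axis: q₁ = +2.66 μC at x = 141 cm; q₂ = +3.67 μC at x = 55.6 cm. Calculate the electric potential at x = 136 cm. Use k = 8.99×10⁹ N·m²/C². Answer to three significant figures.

The total potential is the scalar sum of each charge's contribution, V = Σ kqᵢ/rᵢ.
Distances from the field point to each charge: r₁ = 0.0500 m, r₂ = 0.804 m.
V = k[(2.66×10⁻⁶)/(0.0500) + (3.67×10⁻⁶)/(0.804)] = 5.19×10⁵ V.

5.19×10⁵ V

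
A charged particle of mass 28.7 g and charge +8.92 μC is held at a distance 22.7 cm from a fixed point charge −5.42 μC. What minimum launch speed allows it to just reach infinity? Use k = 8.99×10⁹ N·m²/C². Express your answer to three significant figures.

To just escape, total mechanical energy must reach zero at infinity: ½mv²_min + U = 0, so ½mv²_min = −U = |kQq|/r.
|U| = |kQq|/r = (8.99×10⁹ N·m²/C²)(5.42×10⁻⁶)(8.92×10⁻⁶)/(0.227) = 1.91 J.
v_min = √(2|U|/m) = √(2·1.91/0.0287) = 11.6 m/s.

11.6 m/s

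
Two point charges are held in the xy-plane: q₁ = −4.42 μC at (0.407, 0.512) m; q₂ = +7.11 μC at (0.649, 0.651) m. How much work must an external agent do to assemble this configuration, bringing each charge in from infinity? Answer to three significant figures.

The work to assemble the configuration equals its total potential energy, U = Σ kqᵢqⱼ/rᵢⱼ over all pairs.
Pair separations: r₁₂ = 0.279 m.
U = (-1.01) = -1.01 J.

-1.01 J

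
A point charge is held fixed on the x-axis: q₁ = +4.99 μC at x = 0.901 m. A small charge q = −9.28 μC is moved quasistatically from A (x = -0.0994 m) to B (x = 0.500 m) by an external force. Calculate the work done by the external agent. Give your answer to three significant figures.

-0.622 J

For quasistatic motion the external work equals the change in potential energy: W_ext = qΔV = q(V_B − V_A).
At A: distance to the source charge is 1.00 m; V_A = kq₁/r = 4.48×10⁴ V.
At B: distance to the source charge is 0.401 m; V_B = kq₁/r = 1.12×10⁵ V.
ΔV = V_B − V_A = 6.70×10⁴ V.
W_ext = qΔV = (-9.28×10⁻⁶ C)(6.70×10⁴ V) = -0.622 J.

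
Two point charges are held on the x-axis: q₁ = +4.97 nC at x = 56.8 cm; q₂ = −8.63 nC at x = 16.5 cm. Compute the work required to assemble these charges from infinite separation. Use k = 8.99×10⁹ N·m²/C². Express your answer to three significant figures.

The work to assemble the configuration equals its total potential energy, U = Σ kqᵢqⱼ/rᵢⱼ over all pairs.
Pair separations: r₁₂ = 0.403 m.
U = (-9.57×10⁻⁷) = -9.57×10⁻⁷ J.

-9.57×10⁻⁷ J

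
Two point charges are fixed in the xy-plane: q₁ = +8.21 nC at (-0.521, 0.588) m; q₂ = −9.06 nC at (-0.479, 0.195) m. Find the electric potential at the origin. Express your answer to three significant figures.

-63.5 V

Electric potential is a scalar, so the contributions from each charge add algebraically: V = Σ kqᵢ/rᵢ.
Distances from the field point to each charge: r₁ = 0.786 m, r₂ = 0.517 m.
V = k[(8.21×10⁻⁹)/(0.786) + (-9.06×10⁻⁹)/(0.517)] = -63.5 V.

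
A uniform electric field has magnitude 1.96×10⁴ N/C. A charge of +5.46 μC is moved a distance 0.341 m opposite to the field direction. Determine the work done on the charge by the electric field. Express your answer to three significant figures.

-0.0365 J

The potential change for a displacement 0.341 m opposite to the field direction is ΔV = +Ed = 6680 V.
W_field = −qΔV = -0.0365 J.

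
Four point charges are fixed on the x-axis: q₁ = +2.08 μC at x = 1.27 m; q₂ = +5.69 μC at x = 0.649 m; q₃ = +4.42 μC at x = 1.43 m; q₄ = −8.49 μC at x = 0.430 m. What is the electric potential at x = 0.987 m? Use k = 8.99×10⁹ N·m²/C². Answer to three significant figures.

Electric potential is a scalar, so the contributions from each charge add algebraically: V = Σ kqᵢ/rᵢ.
Distances from the field point to each charge: r₁ = 0.283 m, r₂ = 0.338 m, r₃ = 0.443 m, r₄ = 0.557 m.
V = k[(2.08×10⁻⁶)/(0.283) + (5.69×10⁻⁶)/(0.338) + (4.42×10⁻⁶)/(0.443) + (-8.49×10⁻⁶)/(0.557)] = 1.70×10⁵ V.

1.70×10⁵ V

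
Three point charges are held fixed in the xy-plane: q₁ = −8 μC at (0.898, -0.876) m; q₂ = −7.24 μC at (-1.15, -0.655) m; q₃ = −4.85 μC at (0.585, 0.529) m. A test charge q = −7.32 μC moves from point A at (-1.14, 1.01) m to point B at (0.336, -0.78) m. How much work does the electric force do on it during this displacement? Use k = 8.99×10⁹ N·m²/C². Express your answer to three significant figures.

The work done by the electric force is W_field = −ΔU = −q(V_B − V_A) = q(V_A − V_B).
At A: distances to the source charges are 2.78 m, 1.67 m, 1.79 m; V_A = Σ kqᵢ/rᵢ = -8.93×10⁴ V.
At B: distances to the source charges are 0.570 m, 1.49 m, 1.33 m; V_B = Σ kqᵢ/rᵢ = -2.03×10⁵ V.
ΔV = V_B − V_A = -1.13×10⁵ V.
W_field = −qΔV = −(-7.32×10⁻⁶ C)(-1.13×10⁵ V) = -0.828 J.

-0.828 J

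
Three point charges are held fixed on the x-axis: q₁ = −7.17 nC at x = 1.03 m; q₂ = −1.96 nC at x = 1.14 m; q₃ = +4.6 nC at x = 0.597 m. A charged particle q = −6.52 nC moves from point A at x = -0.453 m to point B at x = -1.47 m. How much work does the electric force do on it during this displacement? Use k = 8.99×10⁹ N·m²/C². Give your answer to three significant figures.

1.70×10⁻⁸ J

The work done by the electric force is W_field = −ΔU = −q(V_B − V_A) = q(V_A − V_B).
At A: distances to the source charges are 1.48 m, 1.59 m, 1.05 m; V_A = Σ kqᵢ/rᵢ = -15.1 V.
At B: distances to the source charges are 2.50 m, 2.61 m, 2.07 m; V_B = Σ kqᵢ/rᵢ = -12.5 V.
ΔV = V_B − V_A = 2.61 V.
W_field = −qΔV = −(-6.52×10⁻⁹ C)(2.61 V) = 1.70×10⁻⁸ J.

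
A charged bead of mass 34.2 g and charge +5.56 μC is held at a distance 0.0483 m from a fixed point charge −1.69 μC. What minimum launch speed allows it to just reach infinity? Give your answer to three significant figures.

To just escape, total mechanical energy must reach zero at infinity: ½mv²_min + U = 0, so ½mv²_min = −U = |kQq|/r.
|U| = |kQq|/r = (8.99×10⁹ N·m²/C²)(1.69×10⁻⁶)(5.56×10⁻⁶)/(0.0483) = 1.75 J.
v_min = √(2|U|/m) = √(2·1.75/0.0342) = 10.1 m/s.

10.1 m/s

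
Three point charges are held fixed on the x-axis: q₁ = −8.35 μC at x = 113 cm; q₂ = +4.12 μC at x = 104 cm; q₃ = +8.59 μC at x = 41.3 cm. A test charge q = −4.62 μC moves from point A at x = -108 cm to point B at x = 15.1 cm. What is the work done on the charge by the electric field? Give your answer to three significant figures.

1.04 J

The work done by the electric force is W_field = −ΔU = −q(V_B − V_A) = q(V_A − V_B).
At A: distances to the source charges are 2.21 m, 2.12 m, 1.49 m; V_A = Σ kqᵢ/rᵢ = 3.52×10⁴ V.
At B: distances to the source charges are 0.979 m, 0.889 m, 0.262 m; V_B = Σ kqᵢ/rᵢ = 2.60×10⁵ V.
ΔV = V_B − V_A = 2.25×10⁵ V.
W_field = −qΔV = −(-4.62×10⁻⁶ C)(2.25×10⁵ V) = 1.04 J.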